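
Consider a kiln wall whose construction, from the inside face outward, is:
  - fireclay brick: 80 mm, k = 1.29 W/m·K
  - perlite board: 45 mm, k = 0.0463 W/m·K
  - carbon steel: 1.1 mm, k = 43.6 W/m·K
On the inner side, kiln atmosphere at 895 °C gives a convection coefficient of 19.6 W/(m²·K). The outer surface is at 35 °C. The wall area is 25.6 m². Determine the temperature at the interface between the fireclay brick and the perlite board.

T ≈ 805 °C

Using the resistance-network approach (series):
R_inner film = 1/(h_i·A) = 1/(19.6×25.6) = 0.001993 K/W
R_fireclay brick = L/(kA) = 0.08/(1.29×25.6) = 0.002422 K/W
R_perlite board = L/(kA) = 0.045/(0.0463×25.6) = 0.03797 K/W
R_carbon steel = L/(kA) = 0.0011/(43.6×25.6) = 9.855×10^-7 K/W
R_total = 0.04238 K/W;  Q = ΔT/R_total = 860/0.04238 = 20290 W
T_interface = T_inner − Q·ΣR(inner→interface) = 895 − 20300×0.004415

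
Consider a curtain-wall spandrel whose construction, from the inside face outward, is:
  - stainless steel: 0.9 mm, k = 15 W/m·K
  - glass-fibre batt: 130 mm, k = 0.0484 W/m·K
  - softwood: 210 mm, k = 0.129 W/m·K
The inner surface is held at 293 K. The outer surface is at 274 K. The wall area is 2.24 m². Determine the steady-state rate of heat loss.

Treating each layer as a thermal resistance in series:
R_stainless steel = L/(kA) = 0.0009/(15×2.24) = 2.679×10^-5 K/W
R_glass-fibre batt = L/(kA) = 0.13/(0.0484×2.24) = 1.199 K/W
R_softwood = L/(kA) = 0.21/(0.129×2.24) = 0.7267 K/W
R_total = 1.926 K/W
Q = ΔT / R_total = 19 / 1.926

Q ≈ 9.87 W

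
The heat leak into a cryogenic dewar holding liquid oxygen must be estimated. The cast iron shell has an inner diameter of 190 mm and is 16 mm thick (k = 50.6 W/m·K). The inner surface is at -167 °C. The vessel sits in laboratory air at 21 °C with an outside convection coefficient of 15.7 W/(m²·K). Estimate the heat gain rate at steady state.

Radial (spherical) resistances in series:
R_cast iron shell = (1/0.095 − 1/0.111)/(4π×50.6) = 0.002386 K/W
R_outer film = 1/(h·4πr_o²) = 1/(15.7×4π×0.111²) = 0.4114 K/W
R_total = 0.4138 K/W
Q = ΔT/R_total = 188/0.4138

Q ≈ 454 W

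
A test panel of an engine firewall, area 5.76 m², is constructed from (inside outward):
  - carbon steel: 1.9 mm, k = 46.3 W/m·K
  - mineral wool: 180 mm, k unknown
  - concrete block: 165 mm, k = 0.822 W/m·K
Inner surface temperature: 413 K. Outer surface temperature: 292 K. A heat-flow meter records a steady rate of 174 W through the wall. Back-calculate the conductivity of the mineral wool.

Using the resistance-network approach (series):
R_carbon steel = L/(kA) = 0.0019/(46.3×5.76) = 7.124×10^-6 K/W
R_concrete block = L/(kA) = 0.165/(0.822×5.76) = 0.03485 K/W
Sum of known resistances R_other = 0.03486 K/W
Total R = ΔT/Q = 121/174 = 0.6954 K/W
R_mineral wool = R_total − R_other = 0.6605 K/W
k = L/(R·A) = 0.18/(0.6605×5.76)

k ≈ 0.0473 W/(m·K)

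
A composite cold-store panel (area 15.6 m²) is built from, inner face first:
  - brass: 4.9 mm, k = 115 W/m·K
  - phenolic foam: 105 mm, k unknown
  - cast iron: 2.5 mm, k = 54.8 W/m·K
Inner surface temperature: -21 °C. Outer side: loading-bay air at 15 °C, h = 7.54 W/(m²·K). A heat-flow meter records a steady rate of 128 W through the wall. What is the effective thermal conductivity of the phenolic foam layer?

k ≈ 0.0247 W/(m·K)

Thermal resistances in series:
R_brass = L/(kA) = 0.0049/(115×15.6) = 2.731×10^-6 K/W
R_cast iron = L/(kA) = 0.0025/(54.8×15.6) = 2.924×10^-6 K/W
R_outer film = 1/(h_o·A) = 1/(7.54×15.6) = 0.008502 K/W
Sum of known resistances R_other = 0.008507 K/W
Total R = ΔT/Q = 36/128 = 0.2812 K/W
R_phenolic foam = R_total − R_other = 0.2727 K/W
k = L/(R·A) = 0.105/(0.2727×15.6)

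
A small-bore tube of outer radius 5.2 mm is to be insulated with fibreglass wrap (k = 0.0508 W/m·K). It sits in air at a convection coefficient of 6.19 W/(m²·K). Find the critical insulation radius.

For a cylinder r_cr = k/h = 0.0508/6.19
r_cr = 8.21 mm; since the bare radius (5.2 mm) is below r_cr, adding a thin layer of insulation will *increase* heat loss.

r_cr ≈ 8.21 mm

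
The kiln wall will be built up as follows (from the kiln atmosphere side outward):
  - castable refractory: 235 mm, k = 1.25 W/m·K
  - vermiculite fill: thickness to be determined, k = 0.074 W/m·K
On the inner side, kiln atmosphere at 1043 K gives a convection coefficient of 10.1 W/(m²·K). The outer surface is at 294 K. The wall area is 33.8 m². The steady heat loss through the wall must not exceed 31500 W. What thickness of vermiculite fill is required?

L ≈ 38.2 mm

Series thermal resistances:
R_inner film = 1/(h_i·A) = 1/(10.1×33.8) = 0.002929 K/W
R_castable refractory = L/(kA) = 0.235/(1.25×33.8) = 0.005562 K/W
Sum of the known resistances R_other = 0.008491 K/W
Required total resistance R_tot = ΔT/Q_allow = 749/31500 = 0.02378 K/W
R_vermiculite fill = R_tot − R_other = 0.01529 K/W
L = R·k·A = 0.01529×0.074×33.8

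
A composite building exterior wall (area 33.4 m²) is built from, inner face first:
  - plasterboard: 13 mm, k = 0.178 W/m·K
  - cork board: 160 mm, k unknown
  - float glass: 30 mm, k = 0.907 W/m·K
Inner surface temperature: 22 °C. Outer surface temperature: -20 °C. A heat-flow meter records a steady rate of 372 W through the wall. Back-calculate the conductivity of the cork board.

Series thermal resistances:
R_plasterboard = L/(kA) = 0.013/(0.178×33.4) = 0.002187 K/W
R_float glass = L/(kA) = 0.03/(0.907×33.4) = 9.903×10^-4 K/W
Sum of known resistances R_other = 0.003177 K/W
Total R = ΔT/Q = 42/372 = 0.1129 K/W
R_cork board = R_total − R_other = 0.1097 K/W
k = L/(R·A) = 0.16/(0.1097×33.4)

k ≈ 0.0437 W/(m·K)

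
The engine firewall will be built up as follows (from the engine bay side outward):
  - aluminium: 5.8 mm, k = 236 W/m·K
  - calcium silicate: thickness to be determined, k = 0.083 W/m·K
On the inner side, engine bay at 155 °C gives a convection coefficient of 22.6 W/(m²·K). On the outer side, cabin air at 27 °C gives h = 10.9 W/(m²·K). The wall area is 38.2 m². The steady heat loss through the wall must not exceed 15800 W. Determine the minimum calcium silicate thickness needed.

L ≈ 14.4 mm

Treating each layer as a thermal resistance in series:
R_inner film = 1/(h_i·A) = 1/(22.6×38.2) = 0.001158 K/W
R_aluminium = L/(kA) = 0.0058/(236×38.2) = 6.434×10^-7 K/W
R_outer film = 1/(h_o·A) = 1/(10.9×38.2) = 0.002402 K/W
Sum of the known resistances R_other = 0.003561 K/W
Required total resistance R_tot = ΔT/Q_allow = 128/15800 = 0.008101 K/W
R_calcium silicate = R_tot − R_other = 0.004541 K/W
L = R·k·A = 0.004541×0.083×38.2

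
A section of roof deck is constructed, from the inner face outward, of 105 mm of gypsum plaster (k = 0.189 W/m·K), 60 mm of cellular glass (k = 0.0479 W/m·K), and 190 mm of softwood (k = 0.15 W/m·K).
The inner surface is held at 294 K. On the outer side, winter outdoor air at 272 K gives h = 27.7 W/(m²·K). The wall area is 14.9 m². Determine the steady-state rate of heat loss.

Q ≈ 105 W

Series thermal resistances:
R_gypsum plaster = L/(kA) = 0.105/(0.189×14.9) = 0.03729 K/W
R_cellular glass = L/(kA) = 0.06/(0.0479×14.9) = 0.08407 K/W
R_softwood = L/(kA) = 0.19/(0.15×14.9) = 0.08501 K/W
R_outer film = 1/(h_o·A) = 1/(27.7×14.9) = 0.002423 K/W
R_total = 0.2088 K/W
Q = ΔT / R_total = 22 / 0.2088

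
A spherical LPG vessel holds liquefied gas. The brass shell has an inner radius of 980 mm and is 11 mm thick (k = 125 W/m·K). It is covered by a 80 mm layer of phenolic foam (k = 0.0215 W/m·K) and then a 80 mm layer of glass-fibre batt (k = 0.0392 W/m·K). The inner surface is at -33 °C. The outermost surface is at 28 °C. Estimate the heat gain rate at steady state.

For a spherical shell R = (1/r₁ − 1/r₂)/(4πk); film R = 1/(h·4πr²). In series:
R_brass shell = (1/0.98 − 1/0.991)/(4π×125) = 7.211×10^-6 K/W
R_phenolic foam = (1/0.991 − 1/1.071)/(4π×0.0215) = 0.279 K/W
R_glass-fibre batt = (1/1.071 − 1/1.151)/(4π×0.0392) = 0.1317 K/W
R_total = 0.4107 K/W
Q = ΔT/R_total = 61/0.4107

Q ≈ 149 W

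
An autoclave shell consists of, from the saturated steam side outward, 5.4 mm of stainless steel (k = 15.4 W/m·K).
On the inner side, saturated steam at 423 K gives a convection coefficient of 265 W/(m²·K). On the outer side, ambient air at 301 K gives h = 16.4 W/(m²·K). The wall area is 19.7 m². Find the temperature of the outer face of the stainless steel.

T ≈ 415 K

Using the resistance-network approach (series):
R_inner film = 1/(h_i·A) = 1/(265×19.7) = 1.916×10^-4 K/W
R_stainless steel = L/(kA) = 0.0054/(15.4×19.7) = 1.78×10^-5 K/W
R_outer film = 1/(h_o·A) = 1/(16.4×19.7) = 0.003095 K/W
R_total = 0.003305 K/W;  Q = ΔT/R_total = 122/0.003305 = 36920 W
T_interface = T_inner − Q·ΣR(inner→interface) = 423 − 36900×2.094×10^-4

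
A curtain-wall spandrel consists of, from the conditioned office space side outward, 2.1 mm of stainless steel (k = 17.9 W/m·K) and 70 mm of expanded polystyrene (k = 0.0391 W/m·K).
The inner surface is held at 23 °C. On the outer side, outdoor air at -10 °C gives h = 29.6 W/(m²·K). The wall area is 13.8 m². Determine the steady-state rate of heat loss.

Q ≈ 250 W

Treating each layer as a thermal resistance in series:
R_stainless steel = L/(kA) = 0.0021/(17.9×13.8) = 8.501×10^-6 K/W
R_expanded polystyrene = L/(kA) = 0.07/(0.0391×13.8) = 0.1297 K/W
R_outer film = 1/(h_o·A) = 1/(29.6×13.8) = 0.002448 K/W
R_total = 0.1322 K/W
Q = ΔT / R_total = 33 / 0.1322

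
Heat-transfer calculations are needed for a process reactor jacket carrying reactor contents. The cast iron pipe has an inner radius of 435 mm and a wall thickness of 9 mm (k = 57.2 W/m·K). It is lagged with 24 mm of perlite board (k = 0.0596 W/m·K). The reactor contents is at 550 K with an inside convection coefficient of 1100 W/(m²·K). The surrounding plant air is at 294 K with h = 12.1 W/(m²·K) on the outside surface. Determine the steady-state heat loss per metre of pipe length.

Cylindrical conduction, so R = ln(r₂/r₁)/(2πkL) per layer, in series:
R_inner film = 1/(h_i·2πr₁L) = 1/(1100×2π×0.435×1) = 3.326×10^-4 K/W
R_cast iron pipe wall = ln(444/435)/(2π×57.2×1) = 5.698×10^-5 K/W
R_perlite board = ln(468/444)/(2π×0.0596×1) = 0.1406 K/W
R_outer film = 1/(h_o·2πr_oL) = 1/(12.1×2π×0.468×1) = 0.02811 K/W
R_total = 0.1691 K/W
Q = ΔT/R_total = 256/0.1691

q′ ≈ 1510 W/m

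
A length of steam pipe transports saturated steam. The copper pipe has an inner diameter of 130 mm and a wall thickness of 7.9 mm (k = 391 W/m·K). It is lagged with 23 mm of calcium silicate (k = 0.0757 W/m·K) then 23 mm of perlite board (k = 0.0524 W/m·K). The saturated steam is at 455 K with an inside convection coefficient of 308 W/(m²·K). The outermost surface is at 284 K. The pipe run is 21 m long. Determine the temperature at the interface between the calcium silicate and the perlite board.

For a radial system each layer contributes R = ln(r_out/r_in)/(2πkL); films add R = 1/(hA).
R_inner film = 1/(h_i·2πr₁L) = 1/(308×2π×0.065×21) = 3.786×10^-4 K/W
R_copper pipe wall = ln(72.9/65)/(2π×391×21) = 2.223×10^-6 K/W
R_calcium silicate = ln(95.9/72.9)/(2π×0.0757×21) = 0.02745 K/W
R_perlite board = ln(118.9/95.9)/(2π×0.0524×21) = 0.03109 K/W
R_total = 0.05893 K/W
Q = ΔT/R_total = 171/0.05893
Q = 2900 W
T_interface = T_inner − Q·ΣR(inner→interface) = 455 − 2900×0.02783

T ≈ 374 K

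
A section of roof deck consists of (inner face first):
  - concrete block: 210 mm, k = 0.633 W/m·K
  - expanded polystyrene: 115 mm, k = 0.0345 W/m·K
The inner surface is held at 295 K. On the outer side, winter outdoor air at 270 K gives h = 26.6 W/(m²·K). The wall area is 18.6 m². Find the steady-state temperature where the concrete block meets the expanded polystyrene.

T ≈ 293 K

Thermal resistances in series:
R_concrete block = L/(kA) = 0.21/(0.633×18.6) = 0.01784 K/W
R_expanded polystyrene = L/(kA) = 0.115/(0.0345×18.6) = 0.1792 K/W
R_outer film = 1/(h_o·A) = 1/(26.6×18.6) = 0.002021 K/W
R_total = 0.1991 K/W;  Q = ΔT/R_total = 25/0.1991 = 125.6 W
T_interface = T_inner − Q·ΣR(inner→interface) = 295 − 126×0.01784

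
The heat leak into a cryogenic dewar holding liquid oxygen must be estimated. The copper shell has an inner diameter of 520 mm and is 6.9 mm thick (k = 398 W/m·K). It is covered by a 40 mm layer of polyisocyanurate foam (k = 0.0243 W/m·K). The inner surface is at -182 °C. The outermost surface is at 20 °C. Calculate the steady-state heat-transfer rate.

Q ≈ 126 W

Radial (spherical) resistances in series:
R_copper shell = (1/0.26 − 1/0.2669)/(4π×398) = 1.988×10^-5 K/W
R_polyisocyanurate foam = (1/0.2669 − 1/0.3069)/(4π×0.0243) = 1.599 K/W
R_total = 1.599 K/W
Q = ΔT/R_total = 202/1.599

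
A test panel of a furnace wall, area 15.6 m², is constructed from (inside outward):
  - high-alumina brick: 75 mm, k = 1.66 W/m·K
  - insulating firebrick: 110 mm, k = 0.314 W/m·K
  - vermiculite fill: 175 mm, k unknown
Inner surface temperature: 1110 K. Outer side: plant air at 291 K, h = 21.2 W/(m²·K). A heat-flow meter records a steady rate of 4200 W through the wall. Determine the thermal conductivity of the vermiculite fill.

k ≈ 0.0673 W/(m·K)

Using the resistance-network approach (series):
R_high-alumina brick = L/(kA) = 0.075/(1.66×15.6) = 0.002896 K/W
R_insulating firebrick = L/(kA) = 0.11/(0.314×15.6) = 0.02246 K/W
R_outer film = 1/(h_o·A) = 1/(21.2×15.6) = 0.003024 K/W
Sum of known resistances R_other = 0.02838 K/W
Total R = ΔT/Q = 819/4200 = 0.195 K/W
R_vermiculite fill = R_total − R_other = 0.1666 K/W
k = L/(R·A) = 0.175/(0.1666×15.6)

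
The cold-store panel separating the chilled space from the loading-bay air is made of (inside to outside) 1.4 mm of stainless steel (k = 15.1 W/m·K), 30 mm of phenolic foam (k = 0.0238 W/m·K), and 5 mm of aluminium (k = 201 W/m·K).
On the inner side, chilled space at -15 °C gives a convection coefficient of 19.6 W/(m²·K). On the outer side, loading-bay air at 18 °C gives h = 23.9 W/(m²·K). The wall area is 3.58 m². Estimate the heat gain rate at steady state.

Treating each layer as a thermal resistance in series:
R_inner film = 1/(h_i·A) = 1/(19.6×3.58) = 0.01425 K/W
R_stainless steel = L/(kA) = 0.0014/(15.1×3.58) = 2.59×10^-5 K/W
R_phenolic foam = L/(kA) = 0.03/(0.0238×3.58) = 0.3521 K/W
R_aluminium = L/(kA) = 0.005/(201×3.58) = 6.948×10^-6 K/W
R_outer film = 1/(h_o·A) = 1/(23.9×3.58) = 0.01169 K/W
R_total = 0.3781 K/W
Q = ΔT / R_total = 33 / 0.3781

Q ≈ 87.3 W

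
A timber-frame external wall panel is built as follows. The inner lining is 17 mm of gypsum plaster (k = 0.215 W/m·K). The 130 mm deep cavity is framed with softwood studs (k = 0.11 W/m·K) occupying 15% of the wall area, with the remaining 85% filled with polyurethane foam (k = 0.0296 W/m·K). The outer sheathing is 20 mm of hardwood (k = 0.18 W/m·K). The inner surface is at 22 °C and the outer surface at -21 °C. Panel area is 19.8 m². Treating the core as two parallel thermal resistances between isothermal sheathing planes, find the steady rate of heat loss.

Q ≈ 257 W

Sheathing layers in series; stud and cavity paths in parallel between them.
R_inner = 0.017/(0.215×19.8) = 0.003993 K/W
R_stud  = 0.13/(0.11×0.15×19.8) = 0.3979 K/W
R_cav   = 0.13/(0.0296×0.85×19.8) = 0.261 K/W
1/R_core = 1/R_stud + 1/R_cav → R_core = 0.1576 K/W
R_outer = 0.02/(0.18×19.8) = 0.005612 K/W
R_total = 0.1672 K/W
Q = ΔT/R_total = 43/0.1672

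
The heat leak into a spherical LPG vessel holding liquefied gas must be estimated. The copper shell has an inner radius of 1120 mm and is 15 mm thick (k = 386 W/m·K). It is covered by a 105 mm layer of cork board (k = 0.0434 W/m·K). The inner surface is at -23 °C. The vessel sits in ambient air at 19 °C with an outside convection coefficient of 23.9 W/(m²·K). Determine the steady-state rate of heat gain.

Q ≈ 302 W

Radial (spherical) resistances in series:
R_copper shell = (1/1.12 − 1/1.135)/(4π×386) = 2.433×10^-6 K/W
R_cork board = (1/1.135 − 1/1.24)/(4π×0.0434) = 0.1368 K/W
R_outer film = 1/(h·4πr_o²) = 1/(23.9×4π×1.24²) = 0.002165 K/W
R_total = 0.139 K/W
Q = ΔT/R_total = 42/0.139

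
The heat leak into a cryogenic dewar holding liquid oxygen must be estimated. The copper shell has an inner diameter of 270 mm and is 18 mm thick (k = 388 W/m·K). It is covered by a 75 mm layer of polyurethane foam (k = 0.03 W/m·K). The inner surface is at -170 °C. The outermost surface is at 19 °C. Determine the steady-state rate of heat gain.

Spherical conduction: R = (1/r_in − 1/r_out)/(4πk) per layer; series-sum.
R_copper shell = (1/0.135 − 1/0.153)/(4π×388) = 1.787×10^-4 K/W
R_polyurethane foam = (1/0.153 − 1/0.228)/(4π×0.03) = 5.703 K/W
R_total = 5.703 K/W
Q = ΔT/R_total = 189/5.703

Q ≈ 33.1 W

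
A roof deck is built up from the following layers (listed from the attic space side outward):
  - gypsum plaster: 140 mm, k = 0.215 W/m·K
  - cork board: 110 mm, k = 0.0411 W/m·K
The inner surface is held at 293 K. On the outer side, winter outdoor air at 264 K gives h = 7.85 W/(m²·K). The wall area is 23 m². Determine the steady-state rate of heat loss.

Q ≈ 193 W

Using the resistance-network approach (series):
R_gypsum plaster = L/(kA) = 0.14/(0.215×23) = 0.02831 K/W
R_cork board = L/(kA) = 0.11/(0.0411×23) = 0.1164 K/W
R_outer film = 1/(h_o·A) = 1/(7.85×23) = 0.005539 K/W
R_total = 0.1502 K/W
Q = ΔT / R_total = 29 / 0.1502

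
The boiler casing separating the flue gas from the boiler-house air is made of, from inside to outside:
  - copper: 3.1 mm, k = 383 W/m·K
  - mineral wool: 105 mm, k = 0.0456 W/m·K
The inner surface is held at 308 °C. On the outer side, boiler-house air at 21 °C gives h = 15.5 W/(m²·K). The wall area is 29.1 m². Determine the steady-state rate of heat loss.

Treating each layer as a thermal resistance in series:
R_copper = L/(kA) = 0.0031/(383×29.1) = 2.781×10^-7 K/W
R_mineral wool = L/(kA) = 0.105/(0.0456×29.1) = 0.07913 K/W
R_outer film = 1/(h_o·A) = 1/(15.5×29.1) = 0.002217 K/W
R_total = 0.08135 K/W
Q = ΔT / R_total = 287 / 0.08135

Q ≈ 3530 W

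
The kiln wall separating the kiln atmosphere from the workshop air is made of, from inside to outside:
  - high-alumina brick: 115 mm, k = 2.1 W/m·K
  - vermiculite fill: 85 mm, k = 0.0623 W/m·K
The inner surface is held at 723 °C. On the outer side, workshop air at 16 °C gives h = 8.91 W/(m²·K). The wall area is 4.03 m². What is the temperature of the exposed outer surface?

Using the resistance-network approach (series):
R_high-alumina brick = L/(kA) = 0.115/(2.1×4.03) = 0.01359 K/W
R_vermiculite fill = L/(kA) = 0.085/(0.0623×4.03) = 0.3386 K/W
R_outer film = 1/(h_o·A) = 1/(8.91×4.03) = 0.02785 K/W
R_total = 0.38 K/W;  Q = ΔT/R_total = 707/0.38 = 1861 W
T_interface = T_inner − Q·ΣR(inner→interface) = 723 − 1860×0.3521

T ≈ 67.8 °C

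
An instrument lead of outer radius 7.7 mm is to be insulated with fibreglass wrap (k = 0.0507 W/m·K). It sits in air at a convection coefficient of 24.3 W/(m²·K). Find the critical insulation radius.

For a cylinder r_cr = k/h = 0.0507/24.3
r_cr = 2.09 mm; since the bare radius (7.7 mm) is above r_cr, any added insulation will reduce heat loss.

r_cr ≈ 2.09 mm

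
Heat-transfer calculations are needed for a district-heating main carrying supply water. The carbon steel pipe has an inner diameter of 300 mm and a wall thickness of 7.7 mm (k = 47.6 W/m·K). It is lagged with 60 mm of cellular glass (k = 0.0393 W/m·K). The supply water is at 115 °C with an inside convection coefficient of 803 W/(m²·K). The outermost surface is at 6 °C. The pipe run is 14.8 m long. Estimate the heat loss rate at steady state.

Cylindrical conduction, so R = ln(r₂/r₁)/(2πkL) per layer, in series:
R_inner film = 1/(h_i·2πr₁L) = 1/(803×2π×0.15×14.8) = 8.928×10^-5 K/W
R_carbon steel pipe wall = ln(157.7/150)/(2π×47.6×14.8) = 1.131×10^-5 K/W
R_cellular glass = ln(217.7/157.7)/(2π×0.0393×14.8) = 0.08823 K/W
R_total = 0.08833 K/W
Q = ΔT/R_total = 109/0.08833

Q ≈ 1230 W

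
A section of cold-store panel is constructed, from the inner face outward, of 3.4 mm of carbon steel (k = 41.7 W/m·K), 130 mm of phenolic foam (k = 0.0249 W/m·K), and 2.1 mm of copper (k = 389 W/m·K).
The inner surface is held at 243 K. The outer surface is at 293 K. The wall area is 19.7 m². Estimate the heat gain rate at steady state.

Thermal resistances in series:
R_carbon steel = L/(kA) = 0.0034/(41.7×19.7) = 4.139×10^-6 K/W
R_phenolic foam = L/(kA) = 0.13/(0.0249×19.7) = 0.265 K/W
R_copper = L/(kA) = 0.0021/(389×19.7) = 2.74×10^-7 K/W
R_total = 0.265 K/W
Q = ΔT / R_total = 50 / 0.265

Q ≈ 189 W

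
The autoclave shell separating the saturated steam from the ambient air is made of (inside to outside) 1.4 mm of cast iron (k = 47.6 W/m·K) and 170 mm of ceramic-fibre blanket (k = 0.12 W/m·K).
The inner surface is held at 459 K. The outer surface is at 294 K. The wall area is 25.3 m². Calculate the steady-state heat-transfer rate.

Q ≈ 2950 W

Treating each layer as a thermal resistance in series:
R_cast iron = L/(kA) = 0.0014/(47.6×25.3) = 1.163×10^-6 K/W
R_ceramic-fibre blanket = L/(kA) = 0.17/(0.12×25.3) = 0.05599 K/W
R_total = 0.056 K/W
Q = ΔT / R_total = 165 / 0.056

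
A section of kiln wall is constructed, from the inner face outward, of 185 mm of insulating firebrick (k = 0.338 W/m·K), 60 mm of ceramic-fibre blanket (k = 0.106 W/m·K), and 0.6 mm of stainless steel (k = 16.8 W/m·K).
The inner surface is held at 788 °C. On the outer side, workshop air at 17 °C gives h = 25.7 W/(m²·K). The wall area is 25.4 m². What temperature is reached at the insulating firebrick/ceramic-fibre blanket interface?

Model the wall as resistances in series:
R_insulating firebrick = L/(kA) = 0.185/(0.338×25.4) = 0.02155 K/W
R_ceramic-fibre blanket = L/(kA) = 0.06/(0.106×25.4) = 0.02228 K/W
R_stainless steel = L/(kA) = 0.0006/(16.8×25.4) = 1.406×10^-6 K/W
R_outer film = 1/(h_o·A) = 1/(25.7×25.4) = 0.001532 K/W
R_total = 0.04537 K/W;  Q = ΔT/R_total = 771/0.04537 = 16990 W
T_interface = T_inner − Q·ΣR(inner→interface) = 788 − 17000×0.02155

T ≈ 422 °C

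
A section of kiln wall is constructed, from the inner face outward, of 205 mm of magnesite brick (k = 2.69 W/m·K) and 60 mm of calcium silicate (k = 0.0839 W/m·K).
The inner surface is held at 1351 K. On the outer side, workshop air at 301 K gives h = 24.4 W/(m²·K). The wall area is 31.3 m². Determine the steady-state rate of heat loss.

Model the wall as resistances in series:
R_magnesite brick = L/(kA) = 0.205/(2.69×31.3) = 0.002435 K/W
R_calcium silicate = L/(kA) = 0.06/(0.0839×31.3) = 0.02285 K/W
R_outer film = 1/(h_o·A) = 1/(24.4×31.3) = 0.001309 K/W
R_total = 0.02659 K/W
Q = ΔT / R_total = 1050 / 0.02659

Q ≈ 39500 W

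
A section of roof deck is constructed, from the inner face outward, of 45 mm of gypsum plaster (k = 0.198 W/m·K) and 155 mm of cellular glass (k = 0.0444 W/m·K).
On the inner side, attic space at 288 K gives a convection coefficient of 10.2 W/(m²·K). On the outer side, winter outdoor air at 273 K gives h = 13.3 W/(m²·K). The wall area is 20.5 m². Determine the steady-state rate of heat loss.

Q ≈ 79 W

Model the wall as resistances in series:
R_inner film = 1/(h_i·A) = 1/(10.2×20.5) = 0.004782 K/W
R_gypsum plaster = L/(kA) = 0.045/(0.198×20.5) = 0.01109 K/W
R_cellular glass = L/(kA) = 0.155/(0.0444×20.5) = 0.1703 K/W
R_outer film = 1/(h_o·A) = 1/(13.3×20.5) = 0.003668 K/W
R_total = 0.1898 K/W
Q = ΔT / R_total = 15 / 0.1898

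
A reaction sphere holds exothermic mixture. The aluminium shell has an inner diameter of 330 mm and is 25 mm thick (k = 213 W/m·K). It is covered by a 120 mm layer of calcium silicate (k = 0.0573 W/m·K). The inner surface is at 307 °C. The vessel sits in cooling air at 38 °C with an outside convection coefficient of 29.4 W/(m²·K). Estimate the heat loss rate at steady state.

Each spherical layer contributes R = (1/r_i − 1/r_o)/(4πk):
R_aluminium shell = (1/0.165 − 1/0.19)/(4π×213) = 2.979×10^-4 K/W
R_calcium silicate = (1/0.19 − 1/0.31)/(4π×0.0573) = 2.829 K/W
R_outer film = 1/(h·4πr_o²) = 1/(29.4×4π×0.31²) = 0.02817 K/W
R_total = 2.858 K/W
Q = ΔT/R_total = 269/2.858

Q ≈ 94.1 W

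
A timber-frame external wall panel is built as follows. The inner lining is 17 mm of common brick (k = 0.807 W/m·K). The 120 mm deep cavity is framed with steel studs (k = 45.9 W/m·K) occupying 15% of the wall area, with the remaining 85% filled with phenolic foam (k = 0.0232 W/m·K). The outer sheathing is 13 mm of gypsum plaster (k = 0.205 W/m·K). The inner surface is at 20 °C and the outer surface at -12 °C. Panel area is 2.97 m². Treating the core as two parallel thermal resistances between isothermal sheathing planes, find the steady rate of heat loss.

Sheathing layers in series; stud and cavity paths in parallel between them.
R_inner = 0.017/(0.807×2.97) = 0.007093 K/W
R_stud  = 0.12/(45.9×0.15×2.97) = 0.005868 K/W
R_cav   = 0.12/(0.0232×0.85×2.97) = 2.049 K/W
1/R_core = 1/R_stud + 1/R_cav → R_core = 0.005852 K/W
R_outer = 0.013/(0.205×2.97) = 0.02135 K/W
R_total = 0.0343 K/W
Q = ΔT/R_total = 32/0.0343

Q ≈ 933 W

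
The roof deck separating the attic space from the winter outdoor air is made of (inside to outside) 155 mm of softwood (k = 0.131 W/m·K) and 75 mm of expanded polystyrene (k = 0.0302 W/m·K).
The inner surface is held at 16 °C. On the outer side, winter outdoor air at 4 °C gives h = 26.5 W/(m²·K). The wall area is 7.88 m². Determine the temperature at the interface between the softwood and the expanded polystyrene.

T ≈ 12.2 °C

Model the wall as resistances in series:
R_softwood = L/(kA) = 0.155/(0.131×7.88) = 0.1502 K/W
R_expanded polystyrene = L/(kA) = 0.075/(0.0302×7.88) = 0.3152 K/W
R_outer film = 1/(h_o·A) = 1/(26.5×7.88) = 0.004789 K/W
R_total = 0.4701 K/W;  Q = ΔT/R_total = 12/0.4701 = 25.53 W
T_interface = T_inner − Q·ΣR(inner→interface) = 16 − 25.5×0.1502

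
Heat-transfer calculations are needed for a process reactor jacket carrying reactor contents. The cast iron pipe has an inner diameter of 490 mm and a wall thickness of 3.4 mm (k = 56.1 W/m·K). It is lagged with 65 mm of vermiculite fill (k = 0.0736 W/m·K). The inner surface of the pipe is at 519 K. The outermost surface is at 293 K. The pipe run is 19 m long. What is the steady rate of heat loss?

Q ≈ 8540 W

Treating each annulus and film as a series resistance:
R_cast iron pipe wall = ln(248.4/245)/(2π×56.1×19) = 2.058×10^-6 K/W
R_vermiculite fill = ln(313.4/248.4)/(2π×0.0736×19) = 0.02645 K/W
R_total = 0.02646 K/W
Q = ΔT/R_total = 226/0.02646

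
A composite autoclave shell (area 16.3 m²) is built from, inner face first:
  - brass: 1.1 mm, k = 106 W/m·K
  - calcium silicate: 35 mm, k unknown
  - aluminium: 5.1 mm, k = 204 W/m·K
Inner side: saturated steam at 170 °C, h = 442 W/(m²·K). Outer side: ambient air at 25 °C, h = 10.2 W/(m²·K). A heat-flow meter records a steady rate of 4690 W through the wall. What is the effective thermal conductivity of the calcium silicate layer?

k ≈ 0.0867 W/(m·K)

Series thermal resistances:
R_inner film = 1/(h_i·A) = 1/(442×16.3) = 1.388×10^-4 K/W
R_brass = L/(kA) = 0.0011/(106×16.3) = 6.366×10^-7 K/W
R_aluminium = L/(kA) = 0.0051/(204×16.3) = 1.534×10^-6 K/W
R_outer film = 1/(h_o·A) = 1/(10.2×16.3) = 0.006015 K/W
Sum of known resistances R_other = 0.006156 K/W
Total R = ΔT/Q = 145/4690 = 0.03092 K/W
R_calcium silicate = R_total − R_other = 0.02476 K/W
k = L/(R·A) = 0.035/(0.02476×16.3)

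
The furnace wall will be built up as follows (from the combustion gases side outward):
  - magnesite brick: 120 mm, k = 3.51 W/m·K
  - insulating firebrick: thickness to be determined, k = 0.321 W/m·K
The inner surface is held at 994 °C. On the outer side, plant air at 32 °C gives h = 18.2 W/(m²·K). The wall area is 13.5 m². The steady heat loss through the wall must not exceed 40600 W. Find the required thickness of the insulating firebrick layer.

Series thermal resistances:
R_magnesite brick = L/(kA) = 0.12/(3.51×13.5) = 0.002532 K/W
R_outer film = 1/(h_o·A) = 1/(18.2×13.5) = 0.00407 K/W
Sum of the known resistances R_other = 0.006602 K/W
Required total resistance R_tot = ΔT/Q_allow = 962/40600 = 0.02369 K/W
R_insulating firebrick = R_tot − R_other = 0.01709 K/W
L = R·k·A = 0.01709×0.321×13.5

L ≈ 74.1 mm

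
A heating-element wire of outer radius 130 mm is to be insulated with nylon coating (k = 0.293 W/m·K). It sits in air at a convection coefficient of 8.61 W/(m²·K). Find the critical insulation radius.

r_cr ≈ 34 mm

For a cylinder r_cr = k/h = 0.293/8.61
r_cr = 34 mm; since the bare radius (130 mm) is above r_cr, any added insulation will reduce heat loss.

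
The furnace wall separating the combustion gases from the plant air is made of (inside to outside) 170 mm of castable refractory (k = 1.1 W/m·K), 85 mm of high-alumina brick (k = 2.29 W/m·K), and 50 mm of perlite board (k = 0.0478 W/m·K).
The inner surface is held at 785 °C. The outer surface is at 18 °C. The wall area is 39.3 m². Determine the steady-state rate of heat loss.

Thermal resistances in series:
R_castable refractory = L/(kA) = 0.17/(1.1×39.3) = 0.003932 K/W
R_high-alumina brick = L/(kA) = 0.085/(2.29×39.3) = 9.445×10^-4 K/W
R_perlite board = L/(kA) = 0.05/(0.0478×39.3) = 0.02662 K/W
R_total = 0.03149 K/W
Q = ΔT / R_total = 767 / 0.03149

Q ≈ 24400 W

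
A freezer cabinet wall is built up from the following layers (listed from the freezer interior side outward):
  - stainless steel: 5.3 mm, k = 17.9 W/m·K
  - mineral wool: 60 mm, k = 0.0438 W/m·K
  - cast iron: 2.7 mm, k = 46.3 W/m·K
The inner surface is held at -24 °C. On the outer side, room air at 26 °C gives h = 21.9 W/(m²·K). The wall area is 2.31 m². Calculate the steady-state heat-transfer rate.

Q ≈ 81.6 W

Using the resistance-network approach (series):
R_stainless steel = L/(kA) = 0.0053/(17.9×2.31) = 1.282×10^-4 K/W
R_mineral wool = L/(kA) = 0.06/(0.0438×2.31) = 0.593 K/W
R_cast iron = L/(kA) = 0.0027/(46.3×2.31) = 2.524×10^-5 K/W
R_outer film = 1/(h_o·A) = 1/(21.9×2.31) = 0.01977 K/W
R_total = 0.6129 K/W
Q = ΔT / R_total = 50 / 0.6129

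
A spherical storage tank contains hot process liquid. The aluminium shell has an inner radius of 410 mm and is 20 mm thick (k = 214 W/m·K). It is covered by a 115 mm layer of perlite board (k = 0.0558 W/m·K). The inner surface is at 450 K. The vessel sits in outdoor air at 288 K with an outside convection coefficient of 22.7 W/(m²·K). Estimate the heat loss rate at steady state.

Q ≈ 228 W

Spherical conduction: R = (1/r_in − 1/r_out)/(4πk) per layer; series-sum.
R_aluminium shell = (1/0.41 − 1/0.43)/(4π×214) = 4.218×10^-5 K/W
R_perlite board = (1/0.43 − 1/0.545)/(4π×0.0558) = 0.6998 K/W
R_outer film = 1/(h·4πr_o²) = 1/(22.7×4π×0.545²) = 0.0118 K/W
R_total = 0.7117 K/W
Q = ΔT/R_total = 162/0.7117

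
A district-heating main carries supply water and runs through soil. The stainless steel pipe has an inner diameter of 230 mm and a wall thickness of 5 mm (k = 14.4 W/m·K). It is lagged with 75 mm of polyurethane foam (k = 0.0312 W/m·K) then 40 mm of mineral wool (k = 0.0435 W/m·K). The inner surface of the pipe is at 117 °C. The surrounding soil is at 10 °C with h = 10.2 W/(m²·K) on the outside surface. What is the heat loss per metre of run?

q′ ≈ 33.2 W/m

Treating each annulus and film as a series resistance:
R_stainless steel pipe wall = ln(120/115)/(2π×14.4×1) = 4.704×10^-4 K/W
R_polyurethane foam = ln(195/120)/(2π×0.0312×1) = 2.477 K/W
R_mineral wool = ln(235/195)/(2π×0.0435×1) = 0.6827 K/W
R_outer film = 1/(h_o·2πr_oL) = 1/(10.2×2π×0.235×1) = 0.0664 K/W
R_total = 3.226 K/W
Q = ΔT/R_total = 107/3.226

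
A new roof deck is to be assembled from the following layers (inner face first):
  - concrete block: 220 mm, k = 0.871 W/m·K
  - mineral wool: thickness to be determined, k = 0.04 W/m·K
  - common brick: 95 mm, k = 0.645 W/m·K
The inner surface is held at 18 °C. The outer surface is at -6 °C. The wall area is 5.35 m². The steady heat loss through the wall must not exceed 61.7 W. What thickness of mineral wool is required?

Thermal resistances in series:
R_concrete block = L/(kA) = 0.22/(0.871×5.35) = 0.04721 K/W
R_common brick = L/(kA) = 0.095/(0.645×5.35) = 0.02753 K/W
Sum of the known resistances R_other = 0.07474 K/W
Required total resistance R_tot = ΔT/Q_allow = 24/61.7 = 0.389 K/W
R_mineral wool = R_tot − R_other = 0.3142 K/W
L = R·k·A = 0.3142×0.04×5.35

L ≈ 67.2 mm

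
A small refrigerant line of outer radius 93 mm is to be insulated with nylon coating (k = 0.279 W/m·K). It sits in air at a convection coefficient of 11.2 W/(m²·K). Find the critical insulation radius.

r_cr ≈ 24.9 mm

For a cylinder r_cr = k/h = 0.279/11.2
r_cr = 24.9 mm; since the bare radius (93 mm) is above r_cr, any added insulation will reduce heat loss.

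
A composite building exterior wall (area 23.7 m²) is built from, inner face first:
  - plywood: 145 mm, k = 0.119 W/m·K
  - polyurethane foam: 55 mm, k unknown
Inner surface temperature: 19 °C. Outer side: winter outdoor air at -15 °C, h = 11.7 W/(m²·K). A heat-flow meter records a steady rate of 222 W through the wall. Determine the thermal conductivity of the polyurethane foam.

k ≈ 0.0236 W/(m·K)

Thermal resistances in series:
R_plywood = L/(kA) = 0.145/(0.119×23.7) = 0.05141 K/W
R_outer film = 1/(h_o·A) = 1/(11.7×23.7) = 0.003606 K/W
Sum of known resistances R_other = 0.05502 K/W
Total R = ΔT/Q = 34/222 = 0.1532 K/W
R_polyurethane foam = R_total − R_other = 0.09813 K/W
k = L/(R·A) = 0.055/(0.09813×23.7)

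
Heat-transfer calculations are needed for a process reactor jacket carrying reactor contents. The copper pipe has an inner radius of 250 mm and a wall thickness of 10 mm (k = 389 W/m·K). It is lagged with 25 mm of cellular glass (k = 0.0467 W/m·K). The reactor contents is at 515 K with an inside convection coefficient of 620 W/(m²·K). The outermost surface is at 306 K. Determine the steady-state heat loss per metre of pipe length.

For a radial system each layer contributes R = ln(r_out/r_in)/(2πkL); films add R = 1/(hA).
R_inner film = 1/(h_i·2πr₁L) = 1/(620×2π×0.25×1) = 0.001027 K/W
R_copper pipe wall = ln(260/250)/(2π×389×1) = 1.605×10^-5 K/W
R_cellular glass = ln(285/260)/(2π×0.0467×1) = 0.3129 K/W
R_total = 0.3139 K/W
Q = ΔT/R_total = 209/0.3139

q′ ≈ 666 W/m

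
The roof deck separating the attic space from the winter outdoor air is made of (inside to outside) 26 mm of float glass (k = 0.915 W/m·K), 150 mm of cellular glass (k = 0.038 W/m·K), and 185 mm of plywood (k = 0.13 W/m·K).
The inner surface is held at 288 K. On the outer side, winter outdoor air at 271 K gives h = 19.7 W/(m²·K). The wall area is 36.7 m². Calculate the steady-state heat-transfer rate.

Q ≈ 114 W

Series thermal resistances:
R_float glass = L/(kA) = 0.026/(0.915×36.7) = 7.743×10^-4 K/W
R_cellular glass = L/(kA) = 0.15/(0.038×36.7) = 0.1076 K/W
R_plywood = L/(kA) = 0.185/(0.13×36.7) = 0.03878 K/W
R_outer film = 1/(h_o·A) = 1/(19.7×36.7) = 0.001383 K/W
R_total = 0.1485 K/W
Q = ΔT / R_total = 17 / 0.1485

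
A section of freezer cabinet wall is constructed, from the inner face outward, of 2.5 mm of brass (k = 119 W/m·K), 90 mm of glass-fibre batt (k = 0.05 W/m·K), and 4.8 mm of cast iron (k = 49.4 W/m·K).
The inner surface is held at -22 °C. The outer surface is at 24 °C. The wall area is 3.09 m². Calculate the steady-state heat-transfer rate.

Series thermal resistances:
R_brass = L/(kA) = 0.0025/(119×3.09) = 6.799×10^-6 K/W
R_glass-fibre batt = L/(kA) = 0.09/(0.05×3.09) = 0.5825 K/W
R_cast iron = L/(kA) = 0.0048/(49.4×3.09) = 3.145×10^-5 K/W
R_total = 0.5826 K/W
Q = ΔT / R_total = 46 / 0.5826

Q ≈ 79 W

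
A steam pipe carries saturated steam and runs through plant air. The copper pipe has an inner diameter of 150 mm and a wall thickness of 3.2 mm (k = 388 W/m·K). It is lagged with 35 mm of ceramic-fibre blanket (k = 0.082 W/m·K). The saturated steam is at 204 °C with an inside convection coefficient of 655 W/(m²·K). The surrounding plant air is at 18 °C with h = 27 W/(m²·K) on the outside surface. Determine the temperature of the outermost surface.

T ≈ 30.5 °C

For a radial system each layer contributes R = ln(r_out/r_in)/(2πkL); films add R = 1/(hA).
R_inner film = 1/(h_i·2πr₁L) = 1/(655×2π×0.075×1) = 0.00324 K/W
R_copper pipe wall = ln(78.2/75)/(2π×388×1) = 1.714×10^-5 K/W
R_ceramic-fibre blanket = ln(113.2/78.2)/(2π×0.082×1) = 0.7179 K/W
R_outer film = 1/(h_o·2πr_oL) = 1/(27×2π×0.1132×1) = 0.05207 K/W
R_total = 0.7732 K/W
Q = ΔT/R_total = 186/0.7732
Q = 241 W/m
T_interface = T_inner − Q·ΣR(inner→interface) = 204 − 241×0.7212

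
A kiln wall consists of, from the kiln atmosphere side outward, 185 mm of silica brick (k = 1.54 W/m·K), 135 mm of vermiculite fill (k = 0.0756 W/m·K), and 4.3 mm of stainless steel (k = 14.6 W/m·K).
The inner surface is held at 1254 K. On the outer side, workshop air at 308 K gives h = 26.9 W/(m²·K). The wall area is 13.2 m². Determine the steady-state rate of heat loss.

Q ≈ 6430 W

Model the wall as resistances in series:
R_silica brick = L/(kA) = 0.185/(1.54×13.2) = 0.009101 K/W
R_vermiculite fill = L/(kA) = 0.135/(0.0756×13.2) = 0.1353 K/W
R_stainless steel = L/(kA) = 0.0043/(14.6×13.2) = 2.231×10^-5 K/W
R_outer film = 1/(h_o·A) = 1/(26.9×13.2) = 0.002816 K/W
R_total = 0.1472 K/W
Q = ΔT / R_total = 946 / 0.1472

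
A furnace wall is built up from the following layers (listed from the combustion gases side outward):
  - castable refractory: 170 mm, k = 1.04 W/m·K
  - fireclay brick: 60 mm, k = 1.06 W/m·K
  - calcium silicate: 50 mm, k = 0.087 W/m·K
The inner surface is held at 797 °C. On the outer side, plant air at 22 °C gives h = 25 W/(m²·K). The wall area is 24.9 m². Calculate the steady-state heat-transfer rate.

Series thermal resistances:
R_castable refractory = L/(kA) = 0.17/(1.04×24.9) = 0.006565 K/W
R_fireclay brick = L/(kA) = 0.06/(1.06×24.9) = 0.002273 K/W
R_calcium silicate = L/(kA) = 0.05/(0.087×24.9) = 0.02308 K/W
R_outer film = 1/(h_o·A) = 1/(25×24.9) = 0.001606 K/W
R_total = 0.03353 K/W
Q = ΔT / R_total = 775 / 0.03353

Q ≈ 23100 W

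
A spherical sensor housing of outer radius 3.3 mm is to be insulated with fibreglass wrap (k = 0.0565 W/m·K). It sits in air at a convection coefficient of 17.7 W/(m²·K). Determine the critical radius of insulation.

For a sphere r_cr = 2k/h = 2×0.0565/17.7
r_cr = 6.38 mm; since the bare radius (3.3 mm) is below r_cr, adding a thin layer of insulation will *increase* heat loss.

r_cr ≈ 6.38 mm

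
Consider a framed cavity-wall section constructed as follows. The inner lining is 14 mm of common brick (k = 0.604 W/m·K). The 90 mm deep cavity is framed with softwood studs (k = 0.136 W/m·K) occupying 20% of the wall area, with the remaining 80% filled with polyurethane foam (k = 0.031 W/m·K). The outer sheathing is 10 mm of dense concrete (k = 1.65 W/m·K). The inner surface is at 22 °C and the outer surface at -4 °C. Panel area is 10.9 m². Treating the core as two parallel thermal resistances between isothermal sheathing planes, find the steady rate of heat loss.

Q ≈ 161 W

Sheathing layers in series; stud and cavity paths in parallel between them.
R_inner = 0.014/(0.604×10.9) = 0.002126 K/W
R_stud  = 0.09/(0.136×0.2×10.9) = 0.3036 K/W
R_cav   = 0.09/(0.031×0.8×10.9) = 0.3329 K/W
1/R_core = 1/R_stud + 1/R_cav → R_core = 0.1588 K/W
R_outer = 0.01/(1.65×10.9) = 5.56×10^-4 K/W
R_total = 0.1615 K/W
Q = ΔT/R_total = 26/0.1615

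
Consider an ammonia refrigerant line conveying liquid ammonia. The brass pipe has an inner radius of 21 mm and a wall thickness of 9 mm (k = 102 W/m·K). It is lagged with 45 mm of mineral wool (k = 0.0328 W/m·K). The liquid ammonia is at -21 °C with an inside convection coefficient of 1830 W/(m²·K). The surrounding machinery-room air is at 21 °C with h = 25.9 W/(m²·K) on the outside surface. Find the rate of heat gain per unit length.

q′ ≈ 9.27 W/m

For a radial system each layer contributes R = ln(r_out/r_in)/(2πkL); films add R = 1/(hA).
R_inner film = 1/(h_i·2πr₁L) = 1/(1830×2π×0.021×1) = 0.004141 K/W
R_brass pipe wall = ln(30/21)/(2π×102×1) = 5.565×10^-4 K/W
R_mineral wool = ln(75/30)/(2π×0.0328×1) = 4.446 K/W
R_outer film = 1/(h_o·2πr_oL) = 1/(25.9×2π×0.075×1) = 0.08193 K/W
R_total = 4.533 K/W
Q = ΔT/R_total = 42/4.533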